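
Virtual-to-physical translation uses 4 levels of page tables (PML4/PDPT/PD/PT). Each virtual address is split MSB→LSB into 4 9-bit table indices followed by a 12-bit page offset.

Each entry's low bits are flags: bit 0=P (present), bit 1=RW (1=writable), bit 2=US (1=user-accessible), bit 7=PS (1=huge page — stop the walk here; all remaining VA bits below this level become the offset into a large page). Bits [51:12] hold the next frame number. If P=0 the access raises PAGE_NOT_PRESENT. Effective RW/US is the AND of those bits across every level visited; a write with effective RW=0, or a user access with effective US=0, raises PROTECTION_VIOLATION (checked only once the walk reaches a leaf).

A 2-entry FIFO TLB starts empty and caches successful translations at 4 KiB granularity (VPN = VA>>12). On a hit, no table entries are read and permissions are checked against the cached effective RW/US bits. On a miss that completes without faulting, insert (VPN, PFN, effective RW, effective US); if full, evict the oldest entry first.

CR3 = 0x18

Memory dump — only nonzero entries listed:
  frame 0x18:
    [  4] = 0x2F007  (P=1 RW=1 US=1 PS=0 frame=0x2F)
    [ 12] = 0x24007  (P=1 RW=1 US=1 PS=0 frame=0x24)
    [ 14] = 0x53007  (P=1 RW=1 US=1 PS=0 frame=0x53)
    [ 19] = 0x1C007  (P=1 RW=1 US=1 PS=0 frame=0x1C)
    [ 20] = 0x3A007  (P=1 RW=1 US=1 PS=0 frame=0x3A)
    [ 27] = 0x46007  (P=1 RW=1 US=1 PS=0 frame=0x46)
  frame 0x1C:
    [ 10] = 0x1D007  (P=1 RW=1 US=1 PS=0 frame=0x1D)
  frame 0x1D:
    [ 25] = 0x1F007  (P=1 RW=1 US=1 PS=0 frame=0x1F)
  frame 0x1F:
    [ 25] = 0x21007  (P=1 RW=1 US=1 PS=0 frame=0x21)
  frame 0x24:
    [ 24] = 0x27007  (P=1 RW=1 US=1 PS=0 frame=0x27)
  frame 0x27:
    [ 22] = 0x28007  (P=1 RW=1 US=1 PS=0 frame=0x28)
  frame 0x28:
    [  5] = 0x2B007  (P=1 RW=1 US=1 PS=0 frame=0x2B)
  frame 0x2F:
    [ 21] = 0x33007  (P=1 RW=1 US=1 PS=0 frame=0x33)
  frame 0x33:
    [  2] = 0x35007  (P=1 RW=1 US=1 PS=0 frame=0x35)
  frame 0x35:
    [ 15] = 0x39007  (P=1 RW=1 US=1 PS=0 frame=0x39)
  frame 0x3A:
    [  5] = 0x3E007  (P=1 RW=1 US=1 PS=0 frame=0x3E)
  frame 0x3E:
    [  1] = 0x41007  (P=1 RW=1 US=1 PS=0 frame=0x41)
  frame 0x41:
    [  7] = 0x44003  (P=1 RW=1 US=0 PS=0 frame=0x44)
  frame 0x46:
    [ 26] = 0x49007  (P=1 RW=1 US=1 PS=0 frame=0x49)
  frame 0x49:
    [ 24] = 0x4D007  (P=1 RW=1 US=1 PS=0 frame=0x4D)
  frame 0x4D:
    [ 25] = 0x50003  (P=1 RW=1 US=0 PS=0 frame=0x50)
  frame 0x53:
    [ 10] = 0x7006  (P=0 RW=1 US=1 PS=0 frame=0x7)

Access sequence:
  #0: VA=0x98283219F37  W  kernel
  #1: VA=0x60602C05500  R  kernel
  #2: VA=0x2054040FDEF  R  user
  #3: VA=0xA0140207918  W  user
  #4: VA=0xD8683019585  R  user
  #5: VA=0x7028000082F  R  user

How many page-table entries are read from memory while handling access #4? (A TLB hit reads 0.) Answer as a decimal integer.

Trace:
#0 VA=0x98283219F37 (w,kernel):
  L0 @0x18[19] → 0x1C007  P=1,RW=1,US=1,PS=0
  L1 @0x1C[10] → 0x1D007  P=1,RW=1,US=1,PS=0
  L2 @0x1D[25] → 0x1F007  P=1,RW=1,US=1,PS=0
  L3 @0x1F[25] → 0x21007  P=1,RW=1,US=1,PS=0
  → PA=0x21F37  (4 entries read)
#1 VA=0x60602C05500 (r,kernel):
  L0 @0x18[12] → 0x24007  P=1,RW=1,US=1,PS=0
  L1 @0x24[24] → 0x27007  P=1,RW=1,US=1,PS=0
  L2 @0x27[22] → 0x28007  P=1,RW=1,US=1,PS=0
  L3 @0x28[5] → 0x2B007  P=1,RW=1,US=1,PS=0
  → PA=0x2B500  (4 entries read)
#2 VA=0x2054040FDEF (r,user):
  L0 @0x18[4] → 0x2F007  P=1,RW=1,US=1,PS=0
  L1 @0x2F[21] → 0x33007  P=1,RW=1,US=1,PS=0
  L2 @0x33[2] → 0x35007  P=1,RW=1,US=1,PS=0
  L3 @0x35[15] → 0x39007  P=1,RW=1,US=1,PS=0
  → PA=0x39DEF  (4 entries read)
#3 VA=0xA0140207918 (w,user):
  L0 @0x18[20] → 0x3A007  P=1,RW=1,US=1,PS=0
  L1 @0x3A[5] → 0x3E007  P=1,RW=1,US=1,PS=0
  L2 @0x3E[1] → 0x41007  P=1,RW=1,US=1,PS=0
  L3 @0x41[7] → 0x44003  P=1,RW=1,US=0,PS=0
  ⇒ fault: PROTECTION_VIOLATION  — 4 lookups
#4 VA=0xD8683019585 (r,user):
  L0 @0x18[27] → 0x46007  P=1,RW=1,US=1,PS=0
  L1 @0x46[26] → 0x49007  P=1,RW=1,US=1,PS=0
  L2 @0x49[24] → 0x4D007  P=1,RW=1,US=1,PS=0
  L3 @0x4D[25] → 0x50003  P=1,RW=1,US=0,PS=0
  ⇒ fault: PROTECTION_VIOLATION  — 4 lookups
#5 VA=0x7028000082F (r,user):
  L0 @0x18[14] → 0x53007  P=1,RW=1,US=1,PS=0
  L1 @0x53[10] → 0x7006  P=0,RW=1,US=1,PS=0
  ⇒ fault: PAGE_NOT_PRESENT  — 2 lookups

Entries read for #4: 4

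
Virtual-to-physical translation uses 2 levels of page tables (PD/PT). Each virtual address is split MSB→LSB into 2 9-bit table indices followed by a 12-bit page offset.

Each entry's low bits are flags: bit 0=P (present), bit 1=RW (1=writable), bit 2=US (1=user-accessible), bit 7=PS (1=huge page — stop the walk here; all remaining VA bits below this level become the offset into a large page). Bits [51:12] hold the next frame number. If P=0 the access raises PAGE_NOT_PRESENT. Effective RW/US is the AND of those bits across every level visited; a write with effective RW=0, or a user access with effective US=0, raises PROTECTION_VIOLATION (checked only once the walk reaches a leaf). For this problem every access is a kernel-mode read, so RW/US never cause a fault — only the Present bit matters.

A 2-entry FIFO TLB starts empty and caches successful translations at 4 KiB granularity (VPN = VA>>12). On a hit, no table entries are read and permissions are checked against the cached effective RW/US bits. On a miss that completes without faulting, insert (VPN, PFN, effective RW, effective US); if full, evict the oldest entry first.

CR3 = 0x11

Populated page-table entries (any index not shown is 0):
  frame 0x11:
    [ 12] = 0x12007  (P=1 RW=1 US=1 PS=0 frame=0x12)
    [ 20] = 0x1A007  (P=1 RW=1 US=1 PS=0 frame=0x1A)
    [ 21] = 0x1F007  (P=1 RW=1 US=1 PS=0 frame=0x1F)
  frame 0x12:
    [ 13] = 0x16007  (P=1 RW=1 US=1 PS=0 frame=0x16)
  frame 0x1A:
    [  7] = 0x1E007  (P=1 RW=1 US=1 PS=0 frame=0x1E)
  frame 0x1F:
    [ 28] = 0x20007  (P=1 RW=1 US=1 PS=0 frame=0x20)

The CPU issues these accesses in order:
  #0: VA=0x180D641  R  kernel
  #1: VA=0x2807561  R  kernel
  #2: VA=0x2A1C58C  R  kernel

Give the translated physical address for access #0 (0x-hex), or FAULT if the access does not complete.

Trace:
#0 VA=0x180D641 (r,kernel):
  [0] read 0x11 idx=12: raw=0x12007 flags P=1 W=1 U=1 S=0
  [1] read 0x12 idx=13: raw=0x16007 flags P=1 W=1 U=1 S=0
  → PA=0x16641  (2 entries read)
#1 VA=0x2807561 (r,kernel):
  [0] read 0x11 idx=20: raw=0x1A007 flags P=1 W=1 U=1 S=0
  [1] read 0x1A idx=7: raw=0x1E007 flags P=1 W=1 U=1 S=0
  → PA=0x1E561  (2 entries read)
#2 VA=0x2A1C58C (r,kernel):
  [0] read 0x11 idx=21: raw=0x1F007 flags P=1 W=1 U=1 S=0
  [1] read 0x1F idx=28: raw=0x20007 flags P=1 W=1 U=1 S=0
  → PA=0x2058C  (2 entries read)

Access #0 PA: 0x16641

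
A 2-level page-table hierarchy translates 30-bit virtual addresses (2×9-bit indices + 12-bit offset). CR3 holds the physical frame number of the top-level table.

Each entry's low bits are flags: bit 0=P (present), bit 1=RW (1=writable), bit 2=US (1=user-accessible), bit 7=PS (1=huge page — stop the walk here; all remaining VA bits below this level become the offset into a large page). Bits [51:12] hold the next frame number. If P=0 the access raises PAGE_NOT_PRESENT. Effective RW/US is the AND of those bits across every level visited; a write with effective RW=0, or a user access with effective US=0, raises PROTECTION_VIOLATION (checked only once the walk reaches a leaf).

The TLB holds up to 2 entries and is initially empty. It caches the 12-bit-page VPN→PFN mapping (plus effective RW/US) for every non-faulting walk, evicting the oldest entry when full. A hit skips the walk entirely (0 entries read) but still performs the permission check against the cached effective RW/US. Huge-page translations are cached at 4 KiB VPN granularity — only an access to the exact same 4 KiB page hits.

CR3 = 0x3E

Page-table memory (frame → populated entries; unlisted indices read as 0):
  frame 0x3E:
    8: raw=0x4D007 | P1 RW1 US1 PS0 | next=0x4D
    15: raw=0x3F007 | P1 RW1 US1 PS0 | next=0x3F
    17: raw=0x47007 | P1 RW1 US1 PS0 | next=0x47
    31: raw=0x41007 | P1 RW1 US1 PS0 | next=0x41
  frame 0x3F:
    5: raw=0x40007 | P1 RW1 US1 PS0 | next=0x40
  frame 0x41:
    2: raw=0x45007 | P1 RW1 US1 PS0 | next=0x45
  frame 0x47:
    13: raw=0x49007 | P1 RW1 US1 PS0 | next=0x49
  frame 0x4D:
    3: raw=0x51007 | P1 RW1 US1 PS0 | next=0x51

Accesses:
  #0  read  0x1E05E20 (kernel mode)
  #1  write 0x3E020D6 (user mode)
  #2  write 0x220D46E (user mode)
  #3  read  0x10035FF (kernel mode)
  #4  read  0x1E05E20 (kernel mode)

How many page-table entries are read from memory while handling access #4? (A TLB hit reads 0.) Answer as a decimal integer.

Per-access translation:
#0 VA=0x1E05E20 (r,kernel):
  lvl0: tbl 0x3E, slot 15 ⇒ 0x3F007 (P1/RW1/US1/PS0)
  lvl1: tbl 0x3F, slot 5 ⇒ 0x40007 (P1/RW1/US1/PS0)
  ⇒ phys 0x40E20  [2 reads]
#1 VA=0x3E020D6 (w,user):
  lvl0: tbl 0x3E, slot 31 ⇒ 0x41007 (P1/RW1/US1/PS0)
  lvl1: tbl 0x41, slot 2 ⇒ 0x45007 (P1/RW1/US1/PS0)
  ⇒ phys 0x450D6  [2 reads]
#2 VA=0x220D46E (w,user):
  lvl0: tbl 0x3E, slot 17 ⇒ 0x47007 (P1/RW1/US1/PS0)
  lvl1: tbl 0x47, slot 13 ⇒ 0x49007 (P1/RW1/US1/PS0)
  ⇒ phys 0x4946E  [2 reads]
#3 VA=0x10035FF (r,kernel):
  lvl0: tbl 0x3E, slot 8 ⇒ 0x4D007 (P1/RW1/US1/PS0)
  lvl1: tbl 0x4D, slot 3 ⇒ 0x51007 (P1/RW1/US1/PS0)
  ⇒ phys 0x515FF  [2 reads]
#4 VA=0x1E05E20 (r,kernel):
  lvl0: tbl 0x3E, slot 15 ⇒ 0x3F007 (P1/RW1/US1/PS0)
  lvl1: tbl 0x3F, slot 5 ⇒ 0x40007 (P1/RW1/US1/PS0)
  ⇒ phys 0x40E20  [2 reads]

Entries read for #4: 2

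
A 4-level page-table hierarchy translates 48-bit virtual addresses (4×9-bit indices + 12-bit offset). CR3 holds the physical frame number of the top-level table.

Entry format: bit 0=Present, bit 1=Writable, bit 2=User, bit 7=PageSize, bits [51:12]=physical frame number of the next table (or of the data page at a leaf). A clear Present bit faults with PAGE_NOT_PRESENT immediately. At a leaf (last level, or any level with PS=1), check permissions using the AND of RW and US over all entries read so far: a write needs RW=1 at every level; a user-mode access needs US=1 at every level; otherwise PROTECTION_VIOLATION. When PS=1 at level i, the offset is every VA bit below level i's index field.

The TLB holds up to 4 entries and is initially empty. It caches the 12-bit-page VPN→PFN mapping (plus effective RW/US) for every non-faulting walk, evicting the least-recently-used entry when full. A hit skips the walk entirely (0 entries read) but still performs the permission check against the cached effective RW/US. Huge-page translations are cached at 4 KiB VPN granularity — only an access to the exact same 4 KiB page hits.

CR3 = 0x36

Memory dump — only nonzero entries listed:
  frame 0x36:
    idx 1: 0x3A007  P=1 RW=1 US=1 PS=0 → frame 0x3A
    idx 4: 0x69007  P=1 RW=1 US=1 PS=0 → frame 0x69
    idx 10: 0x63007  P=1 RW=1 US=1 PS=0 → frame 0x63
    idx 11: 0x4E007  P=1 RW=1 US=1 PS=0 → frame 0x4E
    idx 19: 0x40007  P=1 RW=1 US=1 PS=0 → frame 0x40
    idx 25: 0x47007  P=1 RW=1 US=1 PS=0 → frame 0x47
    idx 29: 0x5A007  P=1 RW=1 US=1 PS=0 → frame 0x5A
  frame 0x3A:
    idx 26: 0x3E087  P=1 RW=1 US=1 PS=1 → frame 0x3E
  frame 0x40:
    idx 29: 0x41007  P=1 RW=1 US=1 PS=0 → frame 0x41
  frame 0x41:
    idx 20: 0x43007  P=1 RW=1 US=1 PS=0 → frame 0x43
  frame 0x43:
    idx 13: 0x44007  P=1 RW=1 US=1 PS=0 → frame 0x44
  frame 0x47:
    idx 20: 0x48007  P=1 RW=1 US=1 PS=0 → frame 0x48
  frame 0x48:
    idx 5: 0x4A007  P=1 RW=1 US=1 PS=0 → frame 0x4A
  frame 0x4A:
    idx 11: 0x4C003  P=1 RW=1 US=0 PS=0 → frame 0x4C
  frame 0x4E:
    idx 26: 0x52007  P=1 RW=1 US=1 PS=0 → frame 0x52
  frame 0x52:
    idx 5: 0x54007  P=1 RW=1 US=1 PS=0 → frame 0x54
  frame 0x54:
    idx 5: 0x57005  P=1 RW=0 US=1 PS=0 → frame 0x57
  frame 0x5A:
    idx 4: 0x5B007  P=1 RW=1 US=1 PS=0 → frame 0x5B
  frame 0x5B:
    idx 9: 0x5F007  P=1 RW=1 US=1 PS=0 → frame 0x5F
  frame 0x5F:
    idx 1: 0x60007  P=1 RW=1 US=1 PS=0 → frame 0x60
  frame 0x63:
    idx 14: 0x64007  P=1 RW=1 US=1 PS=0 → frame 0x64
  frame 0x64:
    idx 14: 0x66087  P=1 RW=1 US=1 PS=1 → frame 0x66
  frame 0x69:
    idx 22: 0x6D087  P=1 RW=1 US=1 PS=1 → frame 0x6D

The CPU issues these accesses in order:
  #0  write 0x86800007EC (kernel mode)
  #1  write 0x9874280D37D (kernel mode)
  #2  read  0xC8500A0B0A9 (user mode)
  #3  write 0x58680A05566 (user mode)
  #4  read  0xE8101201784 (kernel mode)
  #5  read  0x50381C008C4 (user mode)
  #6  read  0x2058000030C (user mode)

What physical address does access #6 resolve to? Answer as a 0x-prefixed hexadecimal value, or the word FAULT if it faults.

Walk each access:
#0 VA=0x86800007EC (w,kernel):
  L0: frame=0x36 idx=1 entry=0x3A007 [P=1 RW=1 US=1 PS=0]
  L1: frame=0x3A idx=26 entry=0x3E087 [P=1 RW=1 US=1 PS=1]
  ⇒ phys 0x3E7EC (huge @L1)  [2 reads]
#1 VA=0x9874280D37D (w,kernel):
  L0: frame=0x36 idx=19 entry=0x40007 [P=1 RW=1 US=1 PS=0]
  L1: frame=0x40 idx=29 entry=0x41007 [P=1 RW=1 US=1 PS=0]
  L2: frame=0x41 idx=20 entry=0x43007 [P=1 RW=1 US=1 PS=0]
  L3: frame=0x43 idx=13 entry=0x44007 [P=1 RW=1 US=1 PS=0]
  ⇒ phys 0x4437D  [4 reads]
#2 VA=0xC8500A0B0A9 (r,user):
  L0: frame=0x36 idx=25 entry=0x47007 [P=1 RW=1 US=1 PS=0]
  L1: frame=0x47 idx=20 entry=0x48007 [P=1 RW=1 US=1 PS=0]
  L2: frame=0x48 idx=5 entry=0x4A007 [P=1 RW=1 US=1 PS=0]
  L3: frame=0x4A idx=11 entry=0x4C003 [P=1 RW=1 US=0 PS=0]
  ⇒ fault: PROTECTION_VIOLATION  — 4 lookups
#3 VA=0x58680A05566 (w,user):
  L0: frame=0x36 idx=11 entry=0x4E007 [P=1 RW=1 US=1 PS=0]
  L1: frame=0x4E idx=26 entry=0x52007 [P=1 RW=1 US=1 PS=0]
  L2: frame=0x52 idx=5 entry=0x54007 [P=1 RW=1 US=1 PS=0]
  L3: frame=0x54 idx=5 entry=0x57005 [P=1 RW=0 US=1 PS=0]
  ⇒ fault: PROTECTION_VIOLATION  — 4 lookups
#4 VA=0xE8101201784 (r,kernel):
  L0: frame=0x36 idx=29 entry=0x5A007 [P=1 RW=1 US=1 PS=0]
  L1: frame=0x5A idx=4 entry=0x5B007 [P=1 RW=1 US=1 PS=0]
  L2: frame=0x5B idx=9 entry=0x5F007 [P=1 RW=1 US=1 PS=0]
  L3: frame=0x5F idx=1 entry=0x60007 [P=1 RW=1 US=1 PS=0]
  ⇒ phys 0x60784  [4 reads]
#5 VA=0x50381C008C4 (r,user):
  L0: frame=0x36 idx=10 entry=0x63007 [P=1 RW=1 US=1 PS=0]
  L1: frame=0x63 idx=14 entry=0x64007 [P=1 RW=1 US=1 PS=0]
  L2: frame=0x64 idx=14 entry=0x66087 [P=1 RW=1 US=1 PS=1]
  ⇒ phys 0x668C4 (huge @L2)  [3 reads]
#6 VA=0x2058000030C (r,user):
  L0: frame=0x36 idx=4 entry=0x69007 [P=1 RW=1 US=1 PS=0]
  L1: frame=0x69 idx=22 entry=0x6D087 [P=1 RW=1 US=1 PS=1]
  ⇒ phys 0x6D30C (huge @L1)  [2 reads]

Access #6 PA: 0x6D30C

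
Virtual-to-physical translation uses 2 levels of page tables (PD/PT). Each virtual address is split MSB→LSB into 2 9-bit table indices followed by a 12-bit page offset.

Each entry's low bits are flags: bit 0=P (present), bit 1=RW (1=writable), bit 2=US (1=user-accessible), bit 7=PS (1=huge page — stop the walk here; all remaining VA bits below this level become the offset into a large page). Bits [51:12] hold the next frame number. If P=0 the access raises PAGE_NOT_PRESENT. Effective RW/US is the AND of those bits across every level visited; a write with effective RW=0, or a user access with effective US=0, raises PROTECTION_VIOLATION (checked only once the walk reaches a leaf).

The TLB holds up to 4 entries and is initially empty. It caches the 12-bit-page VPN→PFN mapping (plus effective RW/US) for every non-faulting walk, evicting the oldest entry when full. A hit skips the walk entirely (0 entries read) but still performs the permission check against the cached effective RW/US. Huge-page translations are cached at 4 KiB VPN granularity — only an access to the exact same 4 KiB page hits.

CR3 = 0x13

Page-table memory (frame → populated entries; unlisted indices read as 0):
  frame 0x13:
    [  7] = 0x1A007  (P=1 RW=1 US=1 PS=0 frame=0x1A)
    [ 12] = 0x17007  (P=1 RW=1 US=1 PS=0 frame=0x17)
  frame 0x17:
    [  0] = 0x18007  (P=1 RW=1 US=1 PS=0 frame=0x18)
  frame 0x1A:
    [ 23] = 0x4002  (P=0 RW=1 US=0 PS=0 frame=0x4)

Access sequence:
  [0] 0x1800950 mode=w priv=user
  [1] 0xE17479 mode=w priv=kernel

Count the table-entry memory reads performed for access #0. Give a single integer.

Trace:
#0 VA=0x1800950 (w,user):
  L0 @0x13[12] → 0x17007  P=1,RW=1,US=1,PS=0
  L1 @0x17[0] → 0x18007  P=1,RW=1,US=1,PS=0
  ✓ 0x18950  — 2 lookups
#1 VA=0xE17479 (w,kernel):
  L0 @0x13[7] → 0x1A007  P=1,RW=1,US=1,PS=0
  L1 @0x1A[23] → 0x4002  P=0,RW=1,US=0,PS=0
  ⇒ fault: PAGE_NOT_PRESENT  — 2 lookups

Entries read for #0: 2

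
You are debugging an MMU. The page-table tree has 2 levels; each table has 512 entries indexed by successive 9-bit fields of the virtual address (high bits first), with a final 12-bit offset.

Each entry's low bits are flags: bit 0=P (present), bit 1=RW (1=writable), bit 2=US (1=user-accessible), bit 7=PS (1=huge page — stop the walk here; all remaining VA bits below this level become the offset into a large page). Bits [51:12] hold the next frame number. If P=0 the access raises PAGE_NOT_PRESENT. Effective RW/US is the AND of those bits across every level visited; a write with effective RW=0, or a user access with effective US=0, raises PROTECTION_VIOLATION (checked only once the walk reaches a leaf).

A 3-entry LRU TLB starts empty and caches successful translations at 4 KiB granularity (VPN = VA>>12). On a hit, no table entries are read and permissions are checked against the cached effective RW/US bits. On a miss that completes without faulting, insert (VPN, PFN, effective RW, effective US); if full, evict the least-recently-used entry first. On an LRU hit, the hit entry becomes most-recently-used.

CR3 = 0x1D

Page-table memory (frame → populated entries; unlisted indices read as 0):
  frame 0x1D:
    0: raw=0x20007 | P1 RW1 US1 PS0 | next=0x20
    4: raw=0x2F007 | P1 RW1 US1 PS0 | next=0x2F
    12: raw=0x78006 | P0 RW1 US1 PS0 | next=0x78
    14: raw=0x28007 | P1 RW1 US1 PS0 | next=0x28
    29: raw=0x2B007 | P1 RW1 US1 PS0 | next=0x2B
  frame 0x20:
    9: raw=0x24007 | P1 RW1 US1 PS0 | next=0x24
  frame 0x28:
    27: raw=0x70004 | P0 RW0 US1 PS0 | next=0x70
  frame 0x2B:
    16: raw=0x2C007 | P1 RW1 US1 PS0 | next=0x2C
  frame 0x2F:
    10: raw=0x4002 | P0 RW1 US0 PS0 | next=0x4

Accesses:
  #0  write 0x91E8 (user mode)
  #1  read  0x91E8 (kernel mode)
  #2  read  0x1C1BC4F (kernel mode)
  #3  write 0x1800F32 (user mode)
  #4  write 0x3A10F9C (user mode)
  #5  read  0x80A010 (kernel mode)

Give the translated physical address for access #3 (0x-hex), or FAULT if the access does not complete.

Walk each access:
#0 VA=0x91E8 (w,user):
  lvl0: tbl 0x1D, slot 0 ⇒ 0x20007 (P1/RW1/US1/PS0)
  lvl1: tbl 0x20, slot 9 ⇒ 0x24007 (P1/RW1/US1/PS0)
  → PA=0x241E8  (2 entries read)
#1 VA=0x91E8 (r,kernel):
  TLB hit vpn=0x9 → PA=0x241E8
#2 VA=0x1C1BC4F (r,kernel):
  lvl0: tbl 0x1D, slot 14 ⇒ 0x28007 (P1/RW1/US1/PS0)
  lvl1: tbl 0x28, slot 27 ⇒ 0x70004 (P0/RW0/US1/PS0)
  → PAGE_NOT_PRESENT  (2 entries read)
#3 VA=0x1800F32 (w,user):
  lvl0: tbl 0x1D, slot 12 ⇒ 0x78006 (P0/RW1/US1/PS0)
  → PAGE_NOT_PRESENT  (1 entries read)
#4 VA=0x3A10F9C (w,user):
  lvl0: tbl 0x1D, slot 29 ⇒ 0x2B007 (P1/RW1/US1/PS0)
  lvl1: tbl 0x2B, slot 16 ⇒ 0x2C007 (P1/RW1/US1/PS0)
  → PA=0x2CF9C  (2 entries read)
#5 VA=0x80A010 (r,kernel):
  lvl0: tbl 0x1D, slot 4 ⇒ 0x2F007 (P1/RW1/US1/PS0)
  lvl1: tbl 0x2F, slot 10 ⇒ 0x4002 (P0/RW1/US0/PS0)
  → PAGE_NOT_PRESENT  (2 entries read)

Access #3 PA: FAULT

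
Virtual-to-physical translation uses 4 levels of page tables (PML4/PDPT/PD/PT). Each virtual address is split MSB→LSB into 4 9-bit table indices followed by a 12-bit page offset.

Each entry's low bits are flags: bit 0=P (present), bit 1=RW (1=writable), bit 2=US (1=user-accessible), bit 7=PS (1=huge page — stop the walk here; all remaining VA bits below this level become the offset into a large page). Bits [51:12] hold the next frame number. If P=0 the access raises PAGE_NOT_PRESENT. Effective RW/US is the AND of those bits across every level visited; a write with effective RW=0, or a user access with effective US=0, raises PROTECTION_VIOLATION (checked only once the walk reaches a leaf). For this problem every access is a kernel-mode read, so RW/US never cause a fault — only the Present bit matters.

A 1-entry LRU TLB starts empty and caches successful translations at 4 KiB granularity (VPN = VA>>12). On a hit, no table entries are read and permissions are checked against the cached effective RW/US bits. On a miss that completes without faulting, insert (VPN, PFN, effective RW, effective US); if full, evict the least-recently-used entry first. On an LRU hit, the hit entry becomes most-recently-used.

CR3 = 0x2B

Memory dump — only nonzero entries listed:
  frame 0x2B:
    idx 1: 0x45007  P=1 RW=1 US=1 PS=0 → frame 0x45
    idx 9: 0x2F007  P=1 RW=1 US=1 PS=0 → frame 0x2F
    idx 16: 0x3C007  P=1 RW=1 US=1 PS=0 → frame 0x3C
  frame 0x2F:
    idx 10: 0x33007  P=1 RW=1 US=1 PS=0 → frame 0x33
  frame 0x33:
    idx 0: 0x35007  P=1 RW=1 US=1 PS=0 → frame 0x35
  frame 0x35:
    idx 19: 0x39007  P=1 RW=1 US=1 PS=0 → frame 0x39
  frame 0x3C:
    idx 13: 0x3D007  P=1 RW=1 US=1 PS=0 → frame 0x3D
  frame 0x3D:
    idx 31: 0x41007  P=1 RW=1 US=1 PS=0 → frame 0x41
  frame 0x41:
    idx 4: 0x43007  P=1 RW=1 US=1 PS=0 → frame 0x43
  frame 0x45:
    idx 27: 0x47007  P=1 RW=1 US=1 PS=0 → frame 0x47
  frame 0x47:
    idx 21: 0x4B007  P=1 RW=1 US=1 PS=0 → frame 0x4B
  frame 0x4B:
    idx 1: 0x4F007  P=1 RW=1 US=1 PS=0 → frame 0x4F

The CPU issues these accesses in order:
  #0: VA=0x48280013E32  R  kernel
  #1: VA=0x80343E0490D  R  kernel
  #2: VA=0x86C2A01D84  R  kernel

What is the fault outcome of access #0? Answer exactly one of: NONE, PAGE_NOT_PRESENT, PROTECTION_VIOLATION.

Trace:
#0 VA=0x48280013E32 (r,kernel):
  L0 @0x2B[9] → 0x2F007  P=1,RW=1,US=1,PS=0
  L1 @0x2F[10] → 0x33007  P=1,RW=1,US=1,PS=0
  L2 @0x33[0] → 0x35007  P=1,RW=1,US=1,PS=0
  L3 @0x35[19] → 0x39007  P=1,RW=1,US=1,PS=0
  ✓ 0x39E32  — 4 lookups
#1 VA=0x80343E0490D (r,kernel):
  L0 @0x2B[16] → 0x3C007  P=1,RW=1,US=1,PS=0
  L1 @0x3C[13] → 0x3D007  P=1,RW=1,US=1,PS=0
  L2 @0x3D[31] → 0x41007  P=1,RW=1,US=1,PS=0
  L3 @0x41[4] → 0x43007  P=1,RW=1,US=1,PS=0
  ✓ 0x4390D  — 4 lookups
#2 VA=0x86C2A01D84 (r,kernel):
  L0 @0x2B[1] → 0x45007  P=1,RW=1,US=1,PS=0
  L1 @0x45[27] → 0x47007  P=1,RW=1,US=1,PS=0
  L2 @0x47[21] → 0x4B007  P=1,RW=1,US=1,PS=0
  L3 @0x4B[1] → 0x4F007  P=1,RW=1,US=1,PS=0
  ✓ 0x4FD84  — 4 lookups

Access #0 fault: NONE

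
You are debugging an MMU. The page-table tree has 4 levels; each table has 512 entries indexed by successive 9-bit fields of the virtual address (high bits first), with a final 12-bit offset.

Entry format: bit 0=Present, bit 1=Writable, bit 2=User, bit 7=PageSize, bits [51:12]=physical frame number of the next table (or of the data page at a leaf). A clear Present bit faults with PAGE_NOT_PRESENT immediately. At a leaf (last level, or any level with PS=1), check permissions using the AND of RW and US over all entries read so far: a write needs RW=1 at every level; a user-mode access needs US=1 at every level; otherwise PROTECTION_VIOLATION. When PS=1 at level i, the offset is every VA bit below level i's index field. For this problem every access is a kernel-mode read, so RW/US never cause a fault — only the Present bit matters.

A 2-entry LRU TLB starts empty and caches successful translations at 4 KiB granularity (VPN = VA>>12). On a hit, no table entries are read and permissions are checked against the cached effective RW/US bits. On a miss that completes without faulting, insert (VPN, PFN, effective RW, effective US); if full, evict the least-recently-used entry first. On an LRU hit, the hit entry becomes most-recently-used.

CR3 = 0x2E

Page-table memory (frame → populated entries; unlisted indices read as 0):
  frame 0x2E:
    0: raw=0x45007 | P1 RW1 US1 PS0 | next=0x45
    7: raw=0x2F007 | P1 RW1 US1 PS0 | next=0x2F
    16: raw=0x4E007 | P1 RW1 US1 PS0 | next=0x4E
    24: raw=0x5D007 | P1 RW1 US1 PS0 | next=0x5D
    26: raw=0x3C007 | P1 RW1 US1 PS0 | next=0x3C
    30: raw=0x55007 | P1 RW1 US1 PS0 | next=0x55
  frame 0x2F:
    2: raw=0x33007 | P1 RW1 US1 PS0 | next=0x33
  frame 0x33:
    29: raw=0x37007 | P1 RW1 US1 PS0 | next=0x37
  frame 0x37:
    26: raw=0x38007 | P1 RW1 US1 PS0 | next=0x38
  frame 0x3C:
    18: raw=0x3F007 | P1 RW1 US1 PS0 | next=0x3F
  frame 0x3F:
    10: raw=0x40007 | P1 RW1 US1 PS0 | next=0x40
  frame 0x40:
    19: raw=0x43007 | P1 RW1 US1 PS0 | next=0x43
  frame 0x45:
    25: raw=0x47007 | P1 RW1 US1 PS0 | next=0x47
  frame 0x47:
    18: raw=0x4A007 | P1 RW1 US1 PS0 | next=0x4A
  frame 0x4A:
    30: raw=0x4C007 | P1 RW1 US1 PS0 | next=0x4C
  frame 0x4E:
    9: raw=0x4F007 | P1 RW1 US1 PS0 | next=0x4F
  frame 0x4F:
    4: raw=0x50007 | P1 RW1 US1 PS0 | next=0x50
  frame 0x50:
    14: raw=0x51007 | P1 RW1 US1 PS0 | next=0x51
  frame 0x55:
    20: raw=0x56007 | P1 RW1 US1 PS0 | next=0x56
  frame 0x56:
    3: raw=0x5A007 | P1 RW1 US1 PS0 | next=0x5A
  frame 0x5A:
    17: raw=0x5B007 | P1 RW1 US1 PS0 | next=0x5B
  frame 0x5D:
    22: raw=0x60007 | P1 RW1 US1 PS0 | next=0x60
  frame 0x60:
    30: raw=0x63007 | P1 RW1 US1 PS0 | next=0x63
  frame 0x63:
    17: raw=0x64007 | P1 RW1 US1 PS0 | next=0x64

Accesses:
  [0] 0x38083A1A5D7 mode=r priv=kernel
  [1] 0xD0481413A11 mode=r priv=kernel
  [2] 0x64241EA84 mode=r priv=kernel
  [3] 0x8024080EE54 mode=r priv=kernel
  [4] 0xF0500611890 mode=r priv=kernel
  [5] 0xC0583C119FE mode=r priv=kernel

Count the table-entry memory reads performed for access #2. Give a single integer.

Per-access translation:
#0 VA=0x38083A1A5D7 (r,kernel):
  L0 @0x2E[7] → 0x2F007  P=1,RW=1,US=1,PS=0
  L1 @0x2F[2] → 0x33007  P=1,RW=1,US=1,PS=0
  L2 @0x33[29] → 0x37007  P=1,RW=1,US=1,PS=0
  L3 @0x37[26] → 0x38007  P=1,RW=1,US=1,PS=0
  → PA=0x385D7  (4 entries read)
#1 VA=0xD0481413A11 (r,kernel):
  L0 @0x2E[26] → 0x3C007  P=1,RW=1,US=1,PS=0
  L1 @0x3C[18] → 0x3F007  P=1,RW=1,US=1,PS=0
  L2 @0x3F[10] → 0x40007  P=1,RW=1,US=1,PS=0
  L3 @0x40[19] → 0x43007  P=1,RW=1,US=1,PS=0
  → PA=0x43A11  (4 entries read)
#2 VA=0x64241EA84 (r,kernel):
  L0 @0x2E[0] → 0x45007  P=1,RW=1,US=1,PS=0
  L1 @0x45[25] → 0x47007  P=1,RW=1,US=1,PS=0
  L2 @0x47[18] → 0x4A007  P=1,RW=1,US=1,PS=0
  L3 @0x4A[30] → 0x4C007  P=1,RW=1,US=1,PS=0
  → PA=0x4CA84  (4 entries read)
#3 VA=0x8024080EE54 (r,kernel):
  L0 @0x2E[16] → 0x4E007  P=1,RW=1,US=1,PS=0
  L1 @0x4E[9] → 0x4F007  P=1,RW=1,US=1,PS=0
  L2 @0x4F[4] → 0x50007  P=1,RW=1,US=1,PS=0
  L3 @0x50[14] → 0x51007  P=1,RW=1,US=1,PS=0
  → PA=0x51E54  (4 entries read)
#4 VA=0xF0500611890 (r,kernel):
  L0 @0x2E[30] → 0x55007  P=1,RW=1,US=1,PS=0
  L1 @0x55[20] → 0x56007  P=1,RW=1,US=1,PS=0
  L2 @0x56[3] → 0x5A007  P=1,RW=1,US=1,PS=0
  L3 @0x5A[17] → 0x5B007  P=1,RW=1,US=1,PS=0
  → PA=0x5B890  (4 entries read)
#5 VA=0xC0583C119FE (r,kernel):
  L0 @0x2E[24] → 0x5D007  P=1,RW=1,US=1,PS=0
  L1 @0x5D[22] → 0x60007  P=1,RW=1,US=1,PS=0
  L2 @0x60[30] → 0x63007  P=1,RW=1,US=1,PS=0
  L3 @0x63[17] → 0x64007  P=1,RW=1,US=1,PS=0
  → PA=0x649FE  (4 entries read)

Entries read for #2: 4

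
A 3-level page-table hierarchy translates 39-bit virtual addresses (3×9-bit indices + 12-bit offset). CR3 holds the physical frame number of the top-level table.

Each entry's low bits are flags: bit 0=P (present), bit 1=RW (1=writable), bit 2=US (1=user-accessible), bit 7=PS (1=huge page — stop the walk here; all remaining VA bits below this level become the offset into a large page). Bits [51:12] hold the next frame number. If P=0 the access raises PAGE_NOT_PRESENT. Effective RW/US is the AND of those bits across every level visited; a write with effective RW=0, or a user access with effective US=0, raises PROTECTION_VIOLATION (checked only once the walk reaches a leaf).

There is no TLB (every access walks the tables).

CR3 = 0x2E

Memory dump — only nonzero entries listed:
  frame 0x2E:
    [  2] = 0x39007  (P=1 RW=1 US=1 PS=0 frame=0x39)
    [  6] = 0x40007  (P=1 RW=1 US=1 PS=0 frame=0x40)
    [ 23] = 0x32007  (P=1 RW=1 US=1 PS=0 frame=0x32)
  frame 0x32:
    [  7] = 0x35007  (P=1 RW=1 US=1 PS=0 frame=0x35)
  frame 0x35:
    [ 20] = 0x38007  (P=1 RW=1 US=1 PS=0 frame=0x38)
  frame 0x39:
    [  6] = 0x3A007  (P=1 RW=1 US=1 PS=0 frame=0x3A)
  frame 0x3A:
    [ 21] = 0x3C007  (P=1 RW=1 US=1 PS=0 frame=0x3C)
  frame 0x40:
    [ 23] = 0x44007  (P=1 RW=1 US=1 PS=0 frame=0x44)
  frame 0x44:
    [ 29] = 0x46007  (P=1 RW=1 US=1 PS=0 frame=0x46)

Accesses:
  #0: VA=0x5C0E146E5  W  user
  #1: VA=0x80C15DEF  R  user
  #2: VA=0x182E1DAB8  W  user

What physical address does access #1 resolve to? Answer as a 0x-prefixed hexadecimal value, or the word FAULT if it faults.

Walk each access:
#0 VA=0x5C0E146E5 (w,user):
  L0 @0x2E[23] → 0x32007  P=1,RW=1,US=1,PS=0
  L1 @0x32[7] → 0x35007  P=1,RW=1,US=1,PS=0
  L2 @0x35[20] → 0x38007  P=1,RW=1,US=1,PS=0
  → PA=0x386E5  (3 entries read)
#1 VA=0x80C15DEF (r,user):
  L0 @0x2E[2] → 0x39007  P=1,RW=1,US=1,PS=0
  L1 @0x39[6] → 0x3A007  P=1,RW=1,US=1,PS=0
  L2 @0x3A[21] → 0x3C007  P=1,RW=1,US=1,PS=0
  → PA=0x3CDEF  (3 entries read)
#2 VA=0x182E1DAB8 (w,user):
  L0 @0x2E[6] → 0x40007  P=1,RW=1,US=1,PS=0
  L1 @0x40[23] → 0x44007  P=1,RW=1,US=1,PS=0
  L2 @0x44[29] → 0x46007  P=1,RW=1,US=1,PS=0
  → PA=0x46AB8  (3 entries read)

Access #1 PA: 0x3CDEF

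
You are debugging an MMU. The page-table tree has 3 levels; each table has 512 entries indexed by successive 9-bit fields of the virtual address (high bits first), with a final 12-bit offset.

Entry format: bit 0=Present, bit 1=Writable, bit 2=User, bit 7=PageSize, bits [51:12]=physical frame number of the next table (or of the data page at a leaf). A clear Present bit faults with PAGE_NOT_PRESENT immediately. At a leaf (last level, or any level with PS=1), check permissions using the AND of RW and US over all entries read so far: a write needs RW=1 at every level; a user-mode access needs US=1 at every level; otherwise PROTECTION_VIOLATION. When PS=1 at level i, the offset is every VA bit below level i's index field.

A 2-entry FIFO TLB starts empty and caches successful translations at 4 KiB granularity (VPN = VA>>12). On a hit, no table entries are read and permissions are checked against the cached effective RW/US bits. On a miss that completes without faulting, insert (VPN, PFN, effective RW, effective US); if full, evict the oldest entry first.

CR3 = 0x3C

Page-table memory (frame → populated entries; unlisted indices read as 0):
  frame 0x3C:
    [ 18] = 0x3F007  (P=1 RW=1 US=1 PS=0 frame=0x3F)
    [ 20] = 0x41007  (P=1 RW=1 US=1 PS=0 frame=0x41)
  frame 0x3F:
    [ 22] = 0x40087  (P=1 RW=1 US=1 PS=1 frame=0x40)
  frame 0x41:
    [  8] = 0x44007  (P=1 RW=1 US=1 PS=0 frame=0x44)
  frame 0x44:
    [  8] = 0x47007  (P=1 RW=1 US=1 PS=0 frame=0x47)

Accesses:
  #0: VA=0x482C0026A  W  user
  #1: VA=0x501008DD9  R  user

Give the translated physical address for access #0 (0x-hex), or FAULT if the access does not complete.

Trace:
#0 VA=0x482C0026A (w,user):
  L0 @0x3C[18] → 0x3F007  P=1,RW=1,US=1,PS=0
  L1 @0x3F[22] → 0x40087  P=1,RW=1,US=1,PS=1
  ✓ 0x4026A (huge @L1)  — 2 lookups
#1 VA=0x501008DD9 (r,user):
  L0 @0x3C[20] → 0x41007  P=1,RW=1,US=1,PS=0
  L1 @0x41[8] → 0x44007  P=1,RW=1,US=1,PS=0
  L2 @0x44[8] → 0x47007  P=1,RW=1,US=1,PS=0
  ✓ 0x47DD9  — 3 lookups

Access #0 PA: 0x4026A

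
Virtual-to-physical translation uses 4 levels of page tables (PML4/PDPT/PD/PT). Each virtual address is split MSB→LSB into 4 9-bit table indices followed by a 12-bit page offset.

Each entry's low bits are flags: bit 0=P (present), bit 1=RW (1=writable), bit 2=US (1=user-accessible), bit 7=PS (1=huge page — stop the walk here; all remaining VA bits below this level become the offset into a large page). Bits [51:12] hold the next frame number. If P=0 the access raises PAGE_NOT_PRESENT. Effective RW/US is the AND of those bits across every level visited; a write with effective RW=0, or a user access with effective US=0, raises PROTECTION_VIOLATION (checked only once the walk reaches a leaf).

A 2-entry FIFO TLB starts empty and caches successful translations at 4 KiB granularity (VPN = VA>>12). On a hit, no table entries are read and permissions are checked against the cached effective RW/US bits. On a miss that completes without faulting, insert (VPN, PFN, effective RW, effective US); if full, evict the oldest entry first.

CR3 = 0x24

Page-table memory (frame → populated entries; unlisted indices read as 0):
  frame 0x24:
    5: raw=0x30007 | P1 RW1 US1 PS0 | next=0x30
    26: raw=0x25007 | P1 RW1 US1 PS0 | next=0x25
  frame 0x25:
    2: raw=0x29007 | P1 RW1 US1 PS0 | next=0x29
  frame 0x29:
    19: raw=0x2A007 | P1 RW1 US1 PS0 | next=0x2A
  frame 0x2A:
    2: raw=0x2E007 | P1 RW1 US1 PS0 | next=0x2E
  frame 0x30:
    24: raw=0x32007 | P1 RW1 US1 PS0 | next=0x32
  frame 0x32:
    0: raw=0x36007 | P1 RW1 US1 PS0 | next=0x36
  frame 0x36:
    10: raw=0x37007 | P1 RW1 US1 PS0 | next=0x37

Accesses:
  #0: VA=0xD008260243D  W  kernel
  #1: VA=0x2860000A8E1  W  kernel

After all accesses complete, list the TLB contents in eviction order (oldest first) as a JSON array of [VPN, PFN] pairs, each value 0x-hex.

Walk each access:
#0 VA=0xD008260243D (w,kernel):
  L0: frame=0x24 idx=26 entry=0x25007 [P=1 RW=1 US=1 PS=0]
  L1: frame=0x25 idx=2 entry=0x29007 [P=1 RW=1 US=1 PS=0]
  L2: frame=0x29 idx=19 entry=0x2A007 [P=1 RW=1 US=1 PS=0]
  L3: frame=0x2A idx=2 entry=0x2E007 [P=1 RW=1 US=1 PS=0]
  → PA=0x2E43D  (4 entries read)
#1 VA=0x2860000A8E1 (w,kernel):
  L0: frame=0x24 idx=5 entry=0x30007 [P=1 RW=1 US=1 PS=0]
  L1: frame=0x30 idx=24 entry=0x32007 [P=1 RW=1 US=1 PS=0]
  L2: frame=0x32 idx=0 entry=0x36007 [P=1 RW=1 US=1 PS=0]
  L3: frame=0x36 idx=10 entry=0x37007 [P=1 RW=1 US=1 PS=0]
  → PA=0x378E1  (4 entries read)

TLB: [["0xD0082602", "0x2E"], ["0x2860000A", "0x37"]]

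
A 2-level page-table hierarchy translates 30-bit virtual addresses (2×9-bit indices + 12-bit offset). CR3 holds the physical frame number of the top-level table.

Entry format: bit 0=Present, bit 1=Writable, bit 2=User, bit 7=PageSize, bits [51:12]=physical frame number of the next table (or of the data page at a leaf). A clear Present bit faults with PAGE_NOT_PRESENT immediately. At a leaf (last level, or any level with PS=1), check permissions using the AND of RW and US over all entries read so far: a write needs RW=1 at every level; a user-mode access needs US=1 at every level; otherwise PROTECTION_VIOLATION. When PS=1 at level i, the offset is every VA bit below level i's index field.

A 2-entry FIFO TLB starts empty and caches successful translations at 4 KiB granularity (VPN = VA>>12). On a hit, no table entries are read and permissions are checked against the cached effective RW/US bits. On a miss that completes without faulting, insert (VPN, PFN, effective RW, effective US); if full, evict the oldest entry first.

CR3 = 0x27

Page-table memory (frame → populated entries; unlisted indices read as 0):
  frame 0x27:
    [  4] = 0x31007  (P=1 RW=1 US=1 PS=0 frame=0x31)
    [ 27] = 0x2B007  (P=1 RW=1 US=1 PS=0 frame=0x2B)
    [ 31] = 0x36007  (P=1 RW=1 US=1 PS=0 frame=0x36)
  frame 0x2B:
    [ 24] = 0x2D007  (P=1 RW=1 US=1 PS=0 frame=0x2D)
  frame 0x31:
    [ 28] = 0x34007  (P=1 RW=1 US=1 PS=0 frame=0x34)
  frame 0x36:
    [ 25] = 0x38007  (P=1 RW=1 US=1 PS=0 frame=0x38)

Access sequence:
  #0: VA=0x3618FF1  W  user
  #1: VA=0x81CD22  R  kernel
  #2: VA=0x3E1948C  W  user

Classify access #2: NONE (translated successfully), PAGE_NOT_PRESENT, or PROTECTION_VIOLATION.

Walk each access:
#0 VA=0x3618FF1 (w,user):
  L0: frame=0x27 idx=27 entry=0x2B007 [P=1 RW=1 US=1 PS=0]
  L1: frame=0x2B idx=24 entry=0x2D007 [P=1 RW=1 US=1 PS=0]
  ✓ 0x2DFF1  — 2 lookups
#1 VA=0x81CD22 (r,kernel):
  L0: frame=0x27 idx=4 entry=0x31007 [P=1 RW=1 US=1 PS=0]
  L1: frame=0x31 idx=28 entry=0x34007 [P=1 RW=1 US=1 PS=0]
  ✓ 0x34D22  — 2 lookups
#2 VA=0x3E1948C (w,user):
  L0: frame=0x27 idx=31 entry=0x36007 [P=1 RW=1 US=1 PS=0]
  L1: frame=0x36 idx=25 entry=0x38007 [P=1 RW=1 US=1 PS=0]
  ✓ 0x3848C  — 2 lookups

Access #2 fault: NONE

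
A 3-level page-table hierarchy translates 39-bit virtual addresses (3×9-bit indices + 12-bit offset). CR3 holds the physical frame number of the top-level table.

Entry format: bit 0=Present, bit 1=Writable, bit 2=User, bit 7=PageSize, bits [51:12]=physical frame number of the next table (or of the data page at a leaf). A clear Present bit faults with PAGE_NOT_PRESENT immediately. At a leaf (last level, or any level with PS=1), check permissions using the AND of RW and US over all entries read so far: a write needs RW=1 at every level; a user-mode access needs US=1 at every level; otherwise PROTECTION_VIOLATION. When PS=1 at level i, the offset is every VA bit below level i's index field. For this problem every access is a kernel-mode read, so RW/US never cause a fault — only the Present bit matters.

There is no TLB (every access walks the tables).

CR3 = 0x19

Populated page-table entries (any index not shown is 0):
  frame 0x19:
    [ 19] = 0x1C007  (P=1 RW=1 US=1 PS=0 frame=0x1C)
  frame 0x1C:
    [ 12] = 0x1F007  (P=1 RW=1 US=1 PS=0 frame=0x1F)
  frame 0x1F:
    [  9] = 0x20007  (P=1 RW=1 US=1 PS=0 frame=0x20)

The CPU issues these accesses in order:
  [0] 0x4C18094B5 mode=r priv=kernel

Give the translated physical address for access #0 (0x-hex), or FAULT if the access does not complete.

Trace:
#0 VA=0x4C18094B5 (r,kernel):
  L0 @0x19[19] → 0x1C007  P=1,RW=1,US=1,PS=0
  L1 @0x1C[12] → 0x1F007  P=1,RW=1,US=1,PS=0
  L2 @0x1F[9] → 0x20007  P=1,RW=1,US=1,PS=0
  ✓ 0x204B5  — 3 lookups

Access #0 PA: 0x204B5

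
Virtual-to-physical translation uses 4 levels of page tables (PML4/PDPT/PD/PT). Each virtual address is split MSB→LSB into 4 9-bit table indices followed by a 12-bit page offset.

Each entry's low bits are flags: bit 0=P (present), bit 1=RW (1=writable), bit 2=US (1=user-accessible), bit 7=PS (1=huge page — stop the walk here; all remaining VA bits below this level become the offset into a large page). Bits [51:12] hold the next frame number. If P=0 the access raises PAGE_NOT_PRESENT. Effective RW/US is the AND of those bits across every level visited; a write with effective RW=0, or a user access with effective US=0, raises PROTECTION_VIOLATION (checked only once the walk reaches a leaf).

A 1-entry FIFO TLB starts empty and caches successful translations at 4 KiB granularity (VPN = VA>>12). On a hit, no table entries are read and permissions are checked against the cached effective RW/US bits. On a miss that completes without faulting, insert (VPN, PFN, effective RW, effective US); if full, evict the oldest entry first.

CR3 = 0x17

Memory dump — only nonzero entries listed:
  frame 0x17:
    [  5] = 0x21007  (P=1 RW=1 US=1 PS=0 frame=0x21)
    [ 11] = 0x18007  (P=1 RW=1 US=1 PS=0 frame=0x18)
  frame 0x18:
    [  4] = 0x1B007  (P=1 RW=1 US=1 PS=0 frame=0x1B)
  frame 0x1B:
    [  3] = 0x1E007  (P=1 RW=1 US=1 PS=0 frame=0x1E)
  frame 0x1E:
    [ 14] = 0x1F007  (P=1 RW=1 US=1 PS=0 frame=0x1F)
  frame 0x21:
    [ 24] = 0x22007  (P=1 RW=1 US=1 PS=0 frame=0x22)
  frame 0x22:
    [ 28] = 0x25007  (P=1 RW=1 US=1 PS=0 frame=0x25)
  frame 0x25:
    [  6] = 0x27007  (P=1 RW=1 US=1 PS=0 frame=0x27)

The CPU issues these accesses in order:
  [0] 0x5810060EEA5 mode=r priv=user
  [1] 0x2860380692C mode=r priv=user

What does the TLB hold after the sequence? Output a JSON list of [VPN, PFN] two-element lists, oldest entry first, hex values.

Walk each access:
#0 VA=0x5810060EEA5 (r,user):
  [0] read 0x17 idx=11: raw=0x18007 flags P=1 W=1 U=1 S=0
  [1] read 0x18 idx=4: raw=0x1B007 flags P=1 W=1 U=1 S=0
  [2] read 0x1B idx=3: raw=0x1E007 flags P=1 W=1 U=1 S=0
  [3] read 0x1E idx=14: raw=0x1F007 flags P=1 W=1 U=1 S=0
  ⇒ phys 0x1FEA5  [4 reads]
#1 VA=0x2860380692C (r,user):
  [0] read 0x17 idx=5: raw=0x21007 flags P=1 W=1 U=1 S=0
  [1] read 0x21 idx=24: raw=0x22007 flags P=1 W=1 U=1 S=0
  [2] read 0x22 idx=28: raw=0x25007 flags P=1 W=1 U=1 S=0
  [3] read 0x25 idx=6: raw=0x27007 flags P=1 W=1 U=1 S=0
  ⇒ phys 0x2792C  [4 reads]

TLB: [["0x28603806", "0x27"]]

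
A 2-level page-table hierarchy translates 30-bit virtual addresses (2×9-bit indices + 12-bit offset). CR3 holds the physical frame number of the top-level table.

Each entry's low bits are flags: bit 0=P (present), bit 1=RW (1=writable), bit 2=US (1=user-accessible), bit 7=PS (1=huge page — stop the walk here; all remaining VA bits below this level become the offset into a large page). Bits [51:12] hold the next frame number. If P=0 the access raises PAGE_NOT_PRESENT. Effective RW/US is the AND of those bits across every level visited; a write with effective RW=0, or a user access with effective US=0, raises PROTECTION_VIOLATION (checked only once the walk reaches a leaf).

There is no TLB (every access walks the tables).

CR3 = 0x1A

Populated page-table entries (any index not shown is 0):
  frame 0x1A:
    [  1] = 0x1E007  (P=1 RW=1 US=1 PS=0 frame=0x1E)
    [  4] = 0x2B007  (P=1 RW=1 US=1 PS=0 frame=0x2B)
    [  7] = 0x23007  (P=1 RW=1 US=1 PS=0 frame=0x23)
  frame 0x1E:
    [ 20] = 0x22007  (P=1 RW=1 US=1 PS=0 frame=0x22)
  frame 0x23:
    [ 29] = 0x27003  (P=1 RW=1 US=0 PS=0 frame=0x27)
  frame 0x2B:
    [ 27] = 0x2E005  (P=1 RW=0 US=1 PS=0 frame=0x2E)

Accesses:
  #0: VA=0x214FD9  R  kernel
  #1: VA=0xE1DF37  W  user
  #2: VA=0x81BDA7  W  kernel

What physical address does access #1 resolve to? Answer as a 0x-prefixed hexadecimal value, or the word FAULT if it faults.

Per-access translation:
#0 VA=0x214FD9 (r,kernel):
  lvl0: tbl 0x1A, slot 1 ⇒ 0x1E007 (P1/RW1/US1/PS0)
  lvl1: tbl 0x1E, slot 20 ⇒ 0x22007 (P1/RW1/US1/PS0)
  ✓ 0x22FD9  — 2 lookups
#1 VA=0xE1DF37 (w,user):
  lvl0: tbl 0x1A, slot 7 ⇒ 0x23007 (P1/RW1/US1/PS0)
  lvl1: tbl 0x23, slot 29 ⇒ 0x27003 (P1/RW1/US0/PS0)
  ✗ PROTECTION_VIOLATION  [2 reads]
#2 VA=0x81BDA7 (w,kernel):
  lvl0: tbl 0x1A, slot 4 ⇒ 0x2B007 (P1/RW1/US1/PS0)
  lvl1: tbl 0x2B, slot 27 ⇒ 0x2E005 (P1/RW0/US1/PS0)
  ✗ PROTECTION_VIOLATION  [2 reads]

Access #1 PA: FAULT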